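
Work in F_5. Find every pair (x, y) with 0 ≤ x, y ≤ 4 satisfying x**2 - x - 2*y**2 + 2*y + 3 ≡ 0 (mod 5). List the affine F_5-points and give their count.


Affine F_5-points: {(2, 0), (2, 1), (3, 2), (3, 4), (4, 0), (4, 1)}; count = 6.

For each of the 25 pairs (x, y) ∈ F_5², evaluate f(x, y) mod 5. Record the zeros.
  x = 0: [0↦3, 1↦3, 2↦4, 3↦1, 4↦4]  zeros at y ∈ ∅
  x = 1: [0↦3, 1↦3, 2↦4, 3↦1, 4↦4]  zeros at y ∈ ∅
  x = 2: [0↦0, 1↦0, 2↦1, 3↦3, 4↦1]  zeros at y ∈ {0, 1}
  x = 3: [0↦4, 1↦4, 2↦0, 3↦2, 4↦0]  zeros at y ∈ {2, 4}
  x = 4: [0↦0, 1↦0, 2↦1, 3↦3, 4↦1]  zeros at y ∈ {0, 1}
Collecting zeros: affine points = {(2, 0), (2, 1), (3, 2), (3, 4), (4, 0), (4, 1)}.
Total count |C(F_5)_aff| = 6.


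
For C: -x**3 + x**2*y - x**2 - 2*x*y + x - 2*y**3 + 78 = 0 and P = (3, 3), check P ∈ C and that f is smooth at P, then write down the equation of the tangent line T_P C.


Tangent line at P: -20*x - 51*y + 213 = 0.

Step 1: f(3, 3) = 0, so P lies on C.
Step 2: partial derivatives
  f_x(x, y) = -3*x**2 + 2*x*y - 2*x - 2*y + 1, f_y(x, y) = x**2 - 2*x - 6*y**2.
  f_x(P) = -20, f_y(P) = -51 (gradient nonzero, so P is smooth).
Step 3: tangent line at P: -20·(x − 3) + -51·(y − 3) = 0.
Expanding: -20*x - 51*y + 213 = 0.


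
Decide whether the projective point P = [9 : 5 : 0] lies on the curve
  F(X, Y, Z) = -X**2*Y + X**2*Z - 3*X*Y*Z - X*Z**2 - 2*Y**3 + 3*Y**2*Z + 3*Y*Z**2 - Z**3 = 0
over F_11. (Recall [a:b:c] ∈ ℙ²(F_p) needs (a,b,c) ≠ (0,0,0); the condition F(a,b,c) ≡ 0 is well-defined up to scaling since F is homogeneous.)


F(9,5,0) ≡ 5 (mod 11); P is NOT on the curve.

Evaluate F(9, 5, 0) term-by-term (mod 11).
  -X**2*Y ↦ -1·81·5·1 = -405
  X**2*Z ↦ 1·81·1·0 = 0
  -3*X*Y*Z ↦ -3·9·5·0 = 0
  -X*Z**2 ↦ -1·9·1·0 = 0
  -2*Y**3 ↦ -2·1·125·1 = -250
  3*Y**2*Z ↦ 3·1·25·0 = 0
  3*Y*Z**2 ↦ 3·1·5·0 = 0
  -Z**3 ↦ -1·1·1·0 = 0
Sum: F(9, 5, 0) = (-405) + (0) + (0) + (0) + (-250) + (0) + (0) + (0) = -655.
Reducing mod 11: -655 ≡ 5 (mod 11).
Since F(a, b, c) ≡ 5 ≠ 0 (mod 11), P does NOT lie on the curve.


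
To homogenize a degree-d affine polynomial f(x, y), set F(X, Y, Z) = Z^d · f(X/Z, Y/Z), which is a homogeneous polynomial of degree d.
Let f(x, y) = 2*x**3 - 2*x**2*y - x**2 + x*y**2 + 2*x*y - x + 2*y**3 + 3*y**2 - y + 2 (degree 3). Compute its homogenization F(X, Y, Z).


F(X, Y, Z) = 2*X**3 - 2*X**2*Y - X**2*Z + X*Y**2 + 2*X*Y*Z - X*Z**2 + 2*Y**3 + 3*Y**2*Z - Y*Z**2 + 2*Z**3

deg(f) = 3.
Substitute x = X/Z, y = Y/Z into f, then multiply by Z^3.
  monomial 2·x^3·y^0 ↦ 2·X^3·Y^0·Z^0.
  monomial -2·x^2·y^1 ↦ -2·X^2·Y^1·Z^0.
  monomial -1·x^2·y^0 ↦ -1·X^2·Y^0·Z^1.
  monomial 1·x^1·y^2 ↦ 1·X^1·Y^2·Z^0.
  monomial 2·x^1·y^1 ↦ 2·X^1·Y^1·Z^1.
  monomial -1·x^1·y^0 ↦ -1·X^1·Y^0·Z^2.
  monomial 2·x^0·y^3 ↦ 2·X^0·Y^3·Z^0.
  monomial 3·x^0·y^2 ↦ 3·X^0·Y^2·Z^1.
  monomial -1·x^0·y^1 ↦ -1·X^0·Y^1·Z^2.
  monomial 2·x^0·y^0 ↦ 2·X^0·Y^0·Z^3.
Collecting: F(X, Y, Z) = 2*X**3 - 2*X**2*Y - X**2*Z + X*Y**2 + 2*X*Y*Z - X*Z**2 + 2*Y**3 + 3*Y**2*Z - Y*Z**2 + 2*Z**3.


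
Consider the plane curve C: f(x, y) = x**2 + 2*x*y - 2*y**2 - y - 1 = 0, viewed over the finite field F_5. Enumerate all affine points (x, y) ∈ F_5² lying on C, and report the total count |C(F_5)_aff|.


Affine F_5-points: {(1, 0), (1, 3), (3, 2), (3, 3), (4, 0), (4, 1)}; count = 6.

For each of the 25 pairs (x, y) ∈ F_5², evaluate f(x, y) mod 5. Record the zeros.
  x = 0: [0↦4, 1↦1, 2↦4, 3↦3, 4↦3]  zeros at y ∈ ∅
  x = 1: [0↦0, 1↦4, 2↦4, 3↦0, 4↦2]  zeros at y ∈ {0, 3}
  x = 2: [0↦3, 1↦4, 2↦1, 3↦4, 4↦3]  zeros at y ∈ ∅
  x = 3: [0↦3, 1↦1, 2↦0, 3↦0, 4↦1]  zeros at y ∈ {2, 3}
  x = 4: [0↦0, 1↦0, 2↦1, 3↦3, 4↦1]  zeros at y ∈ {0, 1}
Collecting zeros: affine points = {(1, 0), (1, 3), (3, 2), (3, 3), (4, 0), (4, 1)}.
Total count |C(F_5)_aff| = 6.


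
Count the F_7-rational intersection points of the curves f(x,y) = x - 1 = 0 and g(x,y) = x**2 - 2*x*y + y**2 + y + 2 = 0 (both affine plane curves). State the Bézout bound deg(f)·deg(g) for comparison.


Common zeros: ∅; count = 0; Bézout bound = 2.

deg(f) = 1, deg(g) = 2, so Bézout bound = 2.
Scan x ∈ F_7. For each x, list the y ∈ F_7 with f(x, y) ≡ 0 and those with g(x, y) ≡ 0 (mod 7); the common zeros in that column are the intersection.
  x = 0: f ≡ 0 at y ∈ ∅; g ≡ 0 at y ∈ {3}; common: ∅.
  x = 1: f ≡ 0 at y ∈ {0, 1, 2, 3, 4, 5, 6}; g ≡ 0 at y ∈ ∅; common: ∅.
  x = 2: f ≡ 0 at y ∈ ∅; g ≡ 0 at y ∈ ∅; common: ∅.
  x = 3: f ≡ 0 at y ∈ ∅; g ≡ 0 at y ∈ {1, 4}; common: ∅.
  x = 4: f ≡ 0 at y ∈ ∅; g ≡ 0 at y ∈ ∅; common: ∅.
  x = 5: f ≡ 0 at y ∈ ∅; g ≡ 0 at y ∈ {4, 5}; common: ∅.
  x = 6: f ≡ 0 at y ∈ ∅; g ≡ 0 at y ∈ {1, 3}; common: ∅.
Collecting: common zeros = ∅, so the count is 0.
Comparison with the Bézout bound: 0 ≤ 2 = deg(f)·deg(g), as expected for curves with no common component (the affine F_7-count falls short of the bound because intersections may lie at infinity, over extension fields, or carry multiplicity).


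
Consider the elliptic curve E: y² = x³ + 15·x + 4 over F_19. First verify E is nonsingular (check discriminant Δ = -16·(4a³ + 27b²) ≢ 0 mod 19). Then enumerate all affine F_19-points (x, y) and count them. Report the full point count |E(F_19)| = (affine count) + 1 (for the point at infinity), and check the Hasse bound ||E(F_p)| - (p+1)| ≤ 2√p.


Affine points = {(0, 2), (0, 17), (1, 1), (1, 18), (2, 2), (2, 17), (3, 0), (6, 5), (6, 14), (8, 3), (8, 16), (17, 2), (17, 17), (18, 8), (18, 11)}; affine count = 15; |E(F_19)| = 16.

Discriminant check: Δ ∝ 4a³ + 27b² = 4·15³ + 27·4² = 4·3375 + 27·16 ≡ 5 (mod 19). Nonzero ⇒ E is nonsingular.
For each x ∈ F_19, compute rhs = x³ + 15·x + 4 mod 19, then count y ∈ F_19 with y² ≡ rhs.
  x = 0: rhs = 4, matching y values: 2, 17 (2 points).
  x = 1: rhs = 1, matching y values: 1, 18 (2 points).
  x = 2: rhs = 4, matching y values: 2, 17 (2 points).
  x = 3: rhs = 0, matching y values: 0 (1 points).
  x = 4: rhs = 14, matching y values: none (0 points).
  x = 5: rhs = 14, matching y values: none (0 points).
  x = 6: rhs = 6, matching y values: 5, 14 (2 points).
  x = 7: rhs = 15, matching y values: none (0 points).
  x = 8: rhs = 9, matching y values: 3, 16 (2 points).
  x = 9: rhs = 13, matching y values: none (0 points).
  x = 10: rhs = 14, matching y values: none (0 points).
  x = 11: rhs = 18, matching y values: none (0 points).
  x = 12: rhs = 12, matching y values: none (0 points).
  x = 13: rhs = 2, matching y values: none (0 points).
  x = 14: rhs = 13, matching y values: none (0 points).
  x = 15: rhs = 13, matching y values: none (0 points).
  x = 16: rhs = 8, matching y values: none (0 points).
  x = 17: rhs = 4, matching y values: 2, 17 (2 points).
  x = 18: rhs = 7, matching y values: 8, 11 (2 points).
Total affine count: 15.
Full point count |E(F_19)| = 15 + 1 = 16.
Hasse bound: |16 − (19+1)| = |-4| = 4 ≤ 2√19 ≈ 8.7178 ✓.


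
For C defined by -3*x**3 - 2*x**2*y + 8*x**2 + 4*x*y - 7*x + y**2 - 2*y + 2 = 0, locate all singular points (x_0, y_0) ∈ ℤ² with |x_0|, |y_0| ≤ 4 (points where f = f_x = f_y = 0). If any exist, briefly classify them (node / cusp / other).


Singular points: {(1, 0)}; classification: node.

Compute partial derivatives:
  f_x = -9*x**2 - 4*x*y + 16*x + 4*y - 7.
  f_y = -2*x**2 + 4*x + 2*y - 2.
Scan x_0 ∈ {−4, ..., 4}. For each x_0, f_y(x_0, y) is a polynomial in y; find its integer roots y ∈ {−4, ..., 4}, then test f_x and f at those candidates.
  x = -4: f_y(-4, y) = 2*y - 50; no integer root y with |y| ≤ 4.
  x = -3: f_y(-3, y) = 2*y - 32; no integer root y with |y| ≤ 4.
  x = -2: f_y(-2, y) = 2*y - 18; no integer root y with |y| ≤ 4.
  x = -1: f_y(-1, y) = 2*y - 8; vanishes at y ∈ {4}. (-1, 4): f_x = 0 but f = 4 ≠ 0.
  x = 0: f_y(0, y) = 2*y - 2; vanishes at y ∈ {1}. (0, 1): f_x = -3 ≠ 0.
  x = 1: f_y(1, y) = 2*y; vanishes at y ∈ {0}. (1, 0): f_x = 0, f = 0 — SINGULAR.
  x = 2: f_y(2, y) = 2*y - 2; vanishes at y ∈ {1}. (2, 1): f_x = -15 ≠ 0.
  x = 3: f_y(3, y) = 2*y - 8; vanishes at y ∈ {4}. (3, 4): f_x = -72 ≠ 0.
  x = 4: f_y(4, y) = 2*y - 18; no integer root y with |y| ≤ 4.
Only singular point on the grid: (1, 0).
Classify: substitute x = 1 + u, y = 0 + v and expand: f = -3*u**3 - 2*u**2*v - u**2 + v**2.
No constant or linear terms (consistent with a singular point). Quadratic part: -u**2 + v**2. Cubic part: -3*u**3 - 2*u**2*v.
The quadratic part v**2 - u**2 = (v − u)(v + u) splits into two distinct linear factors, so there are two distinct tangent lines y − 0 = ±(x − 1) — this is a node (ordinary double point).
Classification: node.


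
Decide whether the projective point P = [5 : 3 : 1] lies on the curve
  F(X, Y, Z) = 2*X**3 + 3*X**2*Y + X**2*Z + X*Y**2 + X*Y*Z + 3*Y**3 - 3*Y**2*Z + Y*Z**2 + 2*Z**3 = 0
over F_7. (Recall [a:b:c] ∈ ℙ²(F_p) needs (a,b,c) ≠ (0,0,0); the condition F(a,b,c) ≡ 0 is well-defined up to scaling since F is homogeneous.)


F(5,3,1) ≡ 3 (mod 7); P is NOT on the curve.

Evaluate F(5, 3, 1) term-by-term (mod 7).
  2*X**3 ↦ 2·125·1·1 = 250
  3*X**2*Y ↦ 3·25·3·1 = 225
  X**2*Z ↦ 1·25·1·1 = 25
  X*Y**2 ↦ 1·5·9·1 = 45
  X*Y*Z ↦ 1·5·3·1 = 15
  3*Y**3 ↦ 3·1·27·1 = 81
  -3*Y**2*Z ↦ -3·1·9·1 = -27
  Y*Z**2 ↦ 1·1·3·1 = 3
  2*Z**3 ↦ 2·1·1·1 = 2
Sum: F(5, 3, 1) = (250) + (225) + (25) + (45) + (15) + (81) + (-27) + (3) + (2) = 619.
Reducing mod 7: 619 ≡ 3 (mod 7).
Since F(a, b, c) ≡ 3 ≠ 0 (mod 7), P does NOT lie on the curve.


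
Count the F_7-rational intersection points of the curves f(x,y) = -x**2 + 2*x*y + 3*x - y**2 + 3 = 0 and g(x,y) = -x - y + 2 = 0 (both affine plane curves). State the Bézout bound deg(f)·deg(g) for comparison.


Common zeros: {(4, 5)}; count = 1; Bézout bound = 2.

deg(f) = 2, deg(g) = 1, so Bézout bound = 2.
Scan x ∈ F_7. For each x, list the y ∈ F_7 with f(x, y) ≡ 0 and those with g(x, y) ≡ 0 (mod 7); the common zeros in that column are the intersection.
  x = 0: f ≡ 0 at y ∈ ∅; g ≡ 0 at y ∈ {2}; common: ∅.
  x = 1: f ≡ 0 at y ∈ ∅; g ≡ 0 at y ∈ {1}; common: ∅.
  x = 2: f ≡ 0 at y ∈ {5, 6}; g ≡ 0 at y ∈ {0}; common: ∅.
  x = 3: f ≡ 0 at y ∈ ∅; g ≡ 0 at y ∈ {6}; common: ∅.
  x = 4: f ≡ 0 at y ∈ {3, 5}; g ≡ 0 at y ∈ {5}; common: {5}.
  x = 5: f ≡ 0 at y ∈ {0, 3}; g ≡ 0 at y ∈ {4}; common: ∅.
  x = 6: f ≡ 0 at y ∈ {6}; g ≡ 0 at y ∈ {3}; common: ∅.
Collecting: common zeros = {(4, 5)}, so the count is 1.
Comparison with the Bézout bound: 1 ≤ 2 = deg(f)·deg(g), as expected for curves with no common component (the affine F_7-count falls short of the bound because intersections may lie at infinity, over extension fields, or carry multiplicity).


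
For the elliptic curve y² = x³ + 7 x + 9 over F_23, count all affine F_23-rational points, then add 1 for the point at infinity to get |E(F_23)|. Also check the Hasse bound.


Affine points = {(0, 3), (0, 20), (2, 10), (2, 13), (4, 3), (4, 20), (5, 10), (5, 13), (8, 5), (8, 18), (12, 2), (12, 21), (15, 4), (15, 19), (16, 10), (16, 13), (17, 2), (17, 21), (19, 3), (19, 20), (22, 1), (22, 22)}; affine count = 22; |E(F_23)| = 23.

Discriminant check: Δ ∝ 4a³ + 27b² = 4·7³ + 27·9² = 4·343 + 27·81 ≡ 17 (mod 23). Nonzero ⇒ E is nonsingular.
For each x ∈ F_23, compute rhs = x³ + 7·x + 9 mod 23, then count y ∈ F_23 with y² ≡ rhs.
  x = 0: rhs = 9, matching y values: 3, 20 (2 points).
  x = 1: rhs = 17, matching y values: none (0 points).
  x = 2: rhs = 8, matching y values: 10, 13 (2 points).
  x = 3: rhs = 11, matching y values: none (0 points).
  x = 4: rhs = 9, matching y values: 3, 20 (2 points).
  x = 5: rhs = 8, matching y values: 10, 13 (2 points).
  x = 6: rhs = 14, matching y values: none (0 points).
  x = 7: rhs = 10, matching y values: none (0 points).
  x = 8: rhs = 2, matching y values: 5, 18 (2 points).
  x = 9: rhs = 19, matching y values: none (0 points).
  x = 10: rhs = 21, matching y values: none (0 points).
  x = 11: rhs = 14, matching y values: none (0 points).
  x = 12: rhs = 4, matching y values: 2, 21 (2 points).
  x = 13: rhs = 20, matching y values: none (0 points).
  x = 14: rhs = 22, matching y values: none (0 points).
  x = 15: rhs = 16, matching y values: 4, 19 (2 points).
  x = 16: rhs = 8, matching y values: 10, 13 (2 points).
  x = 17: rhs = 4, matching y values: 2, 21 (2 points).
  x = 18: rhs = 10, matching y values: none (0 points).
  x = 19: rhs = 9, matching y values: 3, 20 (2 points).
  x = 20: rhs = 7, matching y values: none (0 points).
  x = 21: rhs = 10, matching y values: none (0 points).
  x = 22: rhs = 1, matching y values: 1, 22 (2 points).
Total affine count: 22.
Full point count |E(F_23)| = 22 + 1 = 23.
Hasse bound: |23 − (23+1)| = |-1| = 1 ≤ 2√23 ≈ 9.5917 ✓.


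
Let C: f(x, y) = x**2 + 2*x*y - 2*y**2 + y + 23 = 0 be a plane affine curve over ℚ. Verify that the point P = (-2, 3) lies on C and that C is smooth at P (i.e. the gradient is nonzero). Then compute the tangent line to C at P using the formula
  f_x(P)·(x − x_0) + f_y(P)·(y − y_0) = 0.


Tangent line at P: 2*x - 15*y + 49 = 0.

Step 1: f(-2, 3) = 0, so P lies on C.
Step 2: partial derivatives
  f_x(x, y) = 2*x + 2*y, f_y(x, y) = 2*x - 4*y + 1.
  f_x(P) = 2, f_y(P) = -15 (gradient nonzero, so P is smooth).
Step 3: tangent line at P: 2·(x − -2) + -15·(y − 3) = 0.
Expanding: 2*x - 15*y + 49 = 0.


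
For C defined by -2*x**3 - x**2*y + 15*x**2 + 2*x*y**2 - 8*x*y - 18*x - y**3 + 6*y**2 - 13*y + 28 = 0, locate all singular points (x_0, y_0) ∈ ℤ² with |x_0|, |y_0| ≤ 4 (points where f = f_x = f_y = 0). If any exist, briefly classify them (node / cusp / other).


Singular points: {(2, 3)}; classification: cusp.

Compute partial derivatives:
  f_x = -6*x**2 - 2*x*y + 30*x + 2*y**2 - 8*y - 18.
  f_y = -x**2 + 4*x*y - 8*x - 3*y**2 + 12*y - 13.
Scan x_0 ∈ {−4, ..., 4}. For each x_0, f_y(x_0, y) is a polynomial in y; find its integer roots y ∈ {−4, ..., 4}, then test f_x and f at those candidates.
  x = -4: f_y(-4, y) = -3*y**2 - 4*y + 3; no integer root y with |y| ≤ 4.
  x = -3: f_y(-3, y) = 2 - 3*y**2; no integer root y with |y| ≤ 4.
  x = -2: f_y(-2, y) = -3*y**2 + 4*y - 1; vanishes at y ∈ {1}. (-2, 1): f_x = -104 ≠ 0.
  x = -1: f_y(-1, y) = -3*y**2 + 8*y - 6; no integer root y with |y| ≤ 4.
  x = 0: f_y(0, y) = -3*y**2 + 12*y - 13; no integer root y with |y| ≤ 4.
  x = 1: f_y(1, y) = -3*y**2 + 16*y - 22; no integer root y with |y| ≤ 4.
  x = 2: f_y(2, y) = -3*y**2 + 20*y - 33; vanishes at y ∈ {3}. (2, 3): f_x = 0, f = 0 — SINGULAR.
  x = 3: f_y(3, y) = -3*y**2 + 24*y - 46; no integer root y with |y| ≤ 4.
  x = 4: f_y(4, y) = -3*y**2 + 28*y - 61; no integer root y with |y| ≤ 4.
Only singular point on the grid: (2, 3).
Classify: substitute x = 2 + u, y = 3 + v and expand: f = -2*u**3 - u**2*v + 2*u*v**2 - v**3 + v**2.
No constant or linear terms (consistent with a singular point). Quadratic part: v**2. Cubic part: -2*u**3 - u**2*v + 2*u*v**2 - v**3.
The quadratic part v**2 is a perfect square, so there is a single (double) tangent line v = 0, i.e. y = 3. Restricting the cubic part to that line (v = 0) leaves -2*u**3 ≠ 0, so f is not divisible by v and the branch is v² ≈ 2*u**3 to lowest order — this is a cusp.
Classification: cusp.


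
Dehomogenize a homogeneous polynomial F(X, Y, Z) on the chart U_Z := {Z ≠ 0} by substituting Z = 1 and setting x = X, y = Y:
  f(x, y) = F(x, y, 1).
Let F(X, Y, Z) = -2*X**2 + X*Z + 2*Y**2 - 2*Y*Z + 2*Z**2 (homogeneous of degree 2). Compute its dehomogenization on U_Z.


f(x, y) = -2*x**2 + x + 2*y**2 - 2*y + 2

On U_Z we set Z = 1. Each monomial c·X^i·Y^j·Z^k in F becomes c·x^i·y^j·1^k = c·x^i·y^j.
Substituting Z = 1: F(X, Y, 1) = -2*x**2 + x + 2*y**2 - 2*y + 2.
Note: deg(f) ≤ deg(F) = 2; strict inequality happens when F is divisible by Z (lost terms).


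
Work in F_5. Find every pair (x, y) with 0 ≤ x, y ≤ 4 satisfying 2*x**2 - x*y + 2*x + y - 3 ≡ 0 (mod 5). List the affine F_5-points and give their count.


Affine F_5-points: {(0, 3), (2, 4), (3, 3), (4, 4)}; count = 4.

For each of the 25 pairs (x, y) ∈ F_5², evaluate f(x, y) mod 5. Record the zeros.
  x = 0: [0↦2, 1↦3, 2↦4, 3↦0, 4↦1]  zeros at y ∈ {3}
  x = 1: [0↦1, 1↦1, 2↦1, 3↦1, 4↦1]  zeros at y ∈ ∅
  x = 2: [0↦4, 1↦3, 2↦2, 3↦1, 4↦0]  zeros at y ∈ {4}
  x = 3: [0↦1, 1↦4, 2↦2, 3↦0, 4↦3]  zeros at y ∈ {3}
  x = 4: [0↦2, 1↦4, 2↦1, 3↦3, 4↦0]  zeros at y ∈ {4}
Collecting zeros: affine points = {(0, 3), (2, 4), (3, 3), (4, 4)}.
Total count |C(F_5)_aff| = 4.


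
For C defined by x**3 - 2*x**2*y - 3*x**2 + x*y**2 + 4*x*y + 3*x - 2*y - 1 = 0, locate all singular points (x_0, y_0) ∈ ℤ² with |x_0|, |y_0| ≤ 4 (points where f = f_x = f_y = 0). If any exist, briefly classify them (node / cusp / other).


Singular points: {(1, 0)}; classification: cusp.

Compute partial derivatives:
  f_x = 3*x**2 - 4*x*y - 6*x + y**2 + 4*y + 3.
  f_y = -2*x**2 + 2*x*y + 4*x - 2.
Scan x_0 ∈ {−4, ..., 4}. For each x_0, f_y(x_0, y) is a polynomial in y; find its integer roots y ∈ {−4, ..., 4}, then test f_x and f at those candidates.
  x = -4: f_y(-4, y) = -8*y - 50; no integer root y with |y| ≤ 4.
  x = -3: f_y(-3, y) = -6*y - 32; no integer root y with |y| ≤ 4.
  x = -2: f_y(-2, y) = -4*y - 18; no integer root y with |y| ≤ 4.
  x = -1: f_y(-1, y) = -2*y - 8; vanishes at y ∈ {-4}. (-1, -4): f_x = -4 ≠ 0.
  x = 0: f_y(0, y) = -2; no integer root y with |y| ≤ 4.
  x = 1: f_y(1, y) = 2*y; vanishes at y ∈ {0}. (1, 0): f_x = 0, f = 0 — SINGULAR.
  x = 2: f_y(2, y) = 4*y - 2; no integer root y with |y| ≤ 4.
  x = 3: f_y(3, y) = 6*y - 8; no integer root y with |y| ≤ 4.
  x = 4: f_y(4, y) = 8*y - 18; no integer root y with |y| ≤ 4.
Only singular point on the grid: (1, 0).
Classify: substitute x = 1 + u, y = 0 + v and expand: f = u**3 - 2*u**2*v + u*v**2 + v**2.
No constant or linear terms (consistent with a singular point). Quadratic part: v**2. Cubic part: u**3 - 2*u**2*v + u*v**2.
The quadratic part v**2 is a perfect square, so there is a single (double) tangent line v = 0, i.e. y = 0. Restricting the cubic part to that line (v = 0) leaves u**3 ≠ 0, so f is not divisible by v and the branch is v² ≈ -u**3 to lowest order — this is a cusp.
Classification: cusp.


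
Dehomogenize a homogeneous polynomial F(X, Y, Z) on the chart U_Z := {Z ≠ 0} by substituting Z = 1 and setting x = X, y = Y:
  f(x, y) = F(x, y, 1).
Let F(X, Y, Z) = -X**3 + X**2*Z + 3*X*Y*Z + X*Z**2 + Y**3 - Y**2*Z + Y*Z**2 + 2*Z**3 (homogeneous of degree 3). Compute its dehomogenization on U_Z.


f(x, y) = -x**3 + x**2 + 3*x*y + x + y**3 - y**2 + y + 2

On U_Z we set Z = 1. Each monomial c·X^i·Y^j·Z^k in F becomes c·x^i·y^j·1^k = c·x^i·y^j.
Substituting Z = 1: F(X, Y, 1) = -x**3 + x**2 + 3*x*y + x + y**3 - y**2 + y + 2.
Note: deg(f) ≤ deg(F) = 3; strict inequality happens when F is divisible by Z (lost terms).


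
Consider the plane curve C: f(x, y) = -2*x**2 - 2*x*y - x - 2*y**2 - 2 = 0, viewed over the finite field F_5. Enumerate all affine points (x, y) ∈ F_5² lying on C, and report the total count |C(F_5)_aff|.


Affine F_5-points: {(0, 2), (0, 3), (1, 0), (1, 4), (2, 4), (4, 3)}; count = 6.

For each of the 25 pairs (x, y) ∈ F_5², evaluate f(x, y) mod 5. Record the zeros.
  x = 0: [0↦3, 1↦1, 2↦0, 3↦0, 4↦1]  zeros at y ∈ {2, 3}
  x = 1: [0↦0, 1↦1, 2↦3, 3↦1, 4↦0]  zeros at y ∈ {0, 4}
  x = 2: [0↦3, 1↦2, 2↦2, 3↦3, 4↦0]  zeros at y ∈ {4}
  x = 3: [0↦2, 1↦4, 2↦2, 3↦1, 4↦1]  zeros at y ∈ ∅
  x = 4: [0↦2, 1↦2, 2↦3, 3↦0, 4↦3]  zeros at y ∈ {3}
Collecting zeros: affine points = {(0, 2), (0, 3), (1, 0), (1, 4), (2, 4), (4, 3)}.
Total count |C(F_5)_aff| = 6.


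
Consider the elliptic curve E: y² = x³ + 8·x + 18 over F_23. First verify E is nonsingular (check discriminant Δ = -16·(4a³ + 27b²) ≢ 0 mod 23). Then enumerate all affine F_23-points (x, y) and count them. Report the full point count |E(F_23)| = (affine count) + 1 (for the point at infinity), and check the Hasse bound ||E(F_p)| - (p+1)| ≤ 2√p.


Affine points = {(0, 8), (0, 15), (1, 2), (1, 21), (3, 0), (6, 11), (6, 12), (7, 7), (7, 16), (12, 5), (12, 18), (20, 6), (20, 17), (22, 3), (22, 20)}; affine count = 15; |E(F_23)| = 16.

Discriminant check: Δ ∝ 4a³ + 27b² = 4·8³ + 27·18² = 4·512 + 27·324 ≡ 9 (mod 23). Nonzero ⇒ E is nonsingular.
For each x ∈ F_23, compute rhs = x³ + 8·x + 18 mod 23, then count y ∈ F_23 with y² ≡ rhs.
  x = 0: rhs = 18, matching y values: 8, 15 (2 points).
  x = 1: rhs = 4, matching y values: 2, 21 (2 points).
  x = 2: rhs = 19, matching y values: none (0 points).
  x = 3: rhs = 0, matching y values: 0 (1 points).
  x = 4: rhs = 22, matching y values: none (0 points).
  x = 5: rhs = 22, matching y values: none (0 points).
  x = 6: rhs = 6, matching y values: 11, 12 (2 points).
  x = 7: rhs = 3, matching y values: 7, 16 (2 points).
  x = 8: rhs = 19, matching y values: none (0 points).
  x = 9: rhs = 14, matching y values: none (0 points).
  x = 10: rhs = 17, matching y values: none (0 points).
  x = 11: rhs = 11, matching y values: none (0 points).
  x = 12: rhs = 2, matching y values: 5, 18 (2 points).
  x = 13: rhs = 19, matching y values: none (0 points).
  x = 14: rhs = 22, matching y values: none (0 points).
  x = 15: rhs = 17, matching y values: none (0 points).
  x = 16: rhs = 10, matching y values: none (0 points).
  x = 17: rhs = 7, matching y values: none (0 points).
  x = 18: rhs = 14, matching y values: none (0 points).
  x = 19: rhs = 14, matching y values: none (0 points).
  x = 20: rhs = 13, matching y values: 6, 17 (2 points).
  x = 21: rhs = 17, matching y values: none (0 points).
  x = 22: rhs = 9, matching y values: 3, 20 (2 points).
Total affine count: 15.
Full point count |E(F_23)| = 15 + 1 = 16.
Hasse bound: |16 − (23+1)| = |-8| = 8 ≤ 2√23 ≈ 9.5917 ✓.


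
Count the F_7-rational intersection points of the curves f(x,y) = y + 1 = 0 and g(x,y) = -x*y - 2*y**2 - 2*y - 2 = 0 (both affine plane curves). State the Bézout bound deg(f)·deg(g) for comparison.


Common zeros: {(2, 6)}; count = 1; Bézout bound = 2.

deg(f) = 1, deg(g) = 2, so Bézout bound = 2.
Scan x ∈ F_7. For each x, list the y ∈ F_7 with f(x, y) ≡ 0 and those with g(x, y) ≡ 0 (mod 7); the common zeros in that column are the intersection.
  x = 0: f ≡ 0 at y ∈ {6}; g ≡ 0 at y ∈ {2, 4}; common: ∅.
  x = 1: f ≡ 0 at y ∈ {6}; g ≡ 0 at y ∈ {1}; common: ∅.
  x = 2: f ≡ 0 at y ∈ {6}; g ≡ 0 at y ∈ {6}; common: {6}.
  x = 3: f ≡ 0 at y ∈ {6}; g ≡ 0 at y ∈ {3, 5}; common: ∅.
  x = 4: f ≡ 0 at y ∈ {6}; g ≡ 0 at y ∈ ∅; common: ∅.
  x = 5: f ≡ 0 at y ∈ {6}; g ≡ 0 at y ∈ ∅; common: ∅.
  x = 6: f ≡ 0 at y ∈ {6}; g ≡ 0 at y ∈ ∅; common: ∅.
Collecting: common zeros = {(2, 6)}, so the count is 1.
Comparison with the Bézout bound: 1 ≤ 2 = deg(f)·deg(g), as expected for curves with no common component (the affine F_7-count falls short of the bound because intersections may lie at infinity, over extension fields, or carry multiplicity).


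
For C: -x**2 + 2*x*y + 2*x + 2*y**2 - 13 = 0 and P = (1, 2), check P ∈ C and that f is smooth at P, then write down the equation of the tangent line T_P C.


Tangent line at P: 4*x + 10*y - 24 = 0.

Step 1: f(1, 2) = 0, so P lies on C.
Step 2: partial derivatives
  f_x(x, y) = -2*x + 2*y + 2, f_y(x, y) = 2*x + 4*y.
  f_x(P) = 4, f_y(P) = 10 (gradient nonzero, so P is smooth).
Step 3: tangent line at P: 4·(x − 1) + 10·(y − 2) = 0.
Expanding: 4*x + 10*y - 24 = 0.


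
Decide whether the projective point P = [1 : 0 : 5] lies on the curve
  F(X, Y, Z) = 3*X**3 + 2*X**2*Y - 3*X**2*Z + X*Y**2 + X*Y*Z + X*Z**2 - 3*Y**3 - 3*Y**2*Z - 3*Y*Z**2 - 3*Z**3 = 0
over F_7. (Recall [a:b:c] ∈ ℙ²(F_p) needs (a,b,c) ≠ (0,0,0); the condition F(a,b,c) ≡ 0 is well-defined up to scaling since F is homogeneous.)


F(1,0,5) ≡ 2 (mod 7); P is NOT on the curve.

Evaluate F(1, 0, 5) term-by-term (mod 7).
  3*X**3 ↦ 3·1·1·1 = 3
  2*X**2*Y ↦ 2·1·0·1 = 0
  -3*X**2*Z ↦ -3·1·1·5 = -15
  X*Y**2 ↦ 1·1·0·1 = 0
  X*Y*Z ↦ 1·1·0·5 = 0
  X*Z**2 ↦ 1·1·1·25 = 25
  -3*Y**3 ↦ -3·1·0·1 = 0
  -3*Y**2*Z ↦ -3·1·0·5 = 0
  -3*Y*Z**2 ↦ -3·1·0·25 = 0
  -3*Z**3 ↦ -3·1·1·125 = -375
Sum: F(1, 0, 5) = (3) + (0) + (-15) + (0) + (0) + (25) + (0) + (0) + (0) + (-375) = -362.
Reducing mod 7: -362 ≡ 2 (mod 7).
Since F(a, b, c) ≡ 2 ≠ 0 (mod 7), P does NOT lie on the curve.


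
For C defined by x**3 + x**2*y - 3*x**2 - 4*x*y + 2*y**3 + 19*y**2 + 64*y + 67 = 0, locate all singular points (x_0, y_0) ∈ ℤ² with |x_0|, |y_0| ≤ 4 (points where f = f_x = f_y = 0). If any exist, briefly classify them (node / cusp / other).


Singular points: {(2, -3)}; classification: cusp.

Compute partial derivatives:
  f_x = 3*x**2 + 2*x*y - 6*x - 4*y.
  f_y = x**2 - 4*x + 6*y**2 + 38*y + 64.
Scan x_0 ∈ {−4, ..., 4}. For each x_0, f_y(x_0, y) is a polynomial in y; find its integer roots y ∈ {−4, ..., 4}, then test f_x and f at those candidates.
  x = -4: f_y(-4, y) = 6*y**2 + 38*y + 96; no integer root y with |y| ≤ 4.
  x = -3: f_y(-3, y) = 6*y**2 + 38*y + 85; no integer root y with |y| ≤ 4.
  x = -2: f_y(-2, y) = 6*y**2 + 38*y + 76; no integer root y with |y| ≤ 4.
  x = -1: f_y(-1, y) = 6*y**2 + 38*y + 69; no integer root y with |y| ≤ 4.
  x = 0: f_y(0, y) = 6*y**2 + 38*y + 64; no integer root y with |y| ≤ 4.
  x = 1: f_y(1, y) = 6*y**2 + 38*y + 61; no integer root y with |y| ≤ 4.
  x = 2: f_y(2, y) = 6*y**2 + 38*y + 60; vanishes at y ∈ {-3}. (2, -3): f_x = 0, f = 0 — SINGULAR.
  x = 3: f_y(3, y) = 6*y**2 + 38*y + 61; no integer root y with |y| ≤ 4.
  x = 4: f_y(4, y) = 6*y**2 + 38*y + 64; no integer root y with |y| ≤ 4.
Only singular point on the grid: (2, -3).
Classify: substitute x = 2 + u, y = -3 + v and expand: f = u**3 + u**2*v + 2*v**3 + v**2.
No constant or linear terms (consistent with a singular point). Quadratic part: v**2. Cubic part: u**3 + u**2*v + 2*v**3.
The quadratic part v**2 is a perfect square, so there is a single (double) tangent line v = 0, i.e. y = -3. Restricting the cubic part to that line (v = 0) leaves u**3 ≠ 0, so f is not divisible by v and the branch is v² ≈ -u**3 to lowest order — this is a cusp.
Classification: cusp.


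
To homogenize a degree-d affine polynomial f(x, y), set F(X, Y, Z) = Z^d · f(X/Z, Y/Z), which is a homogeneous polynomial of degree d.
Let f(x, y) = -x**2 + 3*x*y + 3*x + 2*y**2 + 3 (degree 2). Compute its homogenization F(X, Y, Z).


F(X, Y, Z) = -X**2 + 3*X*Y + 3*X*Z + 2*Y**2 + 3*Z**2

deg(f) = 2.
Substitute x = X/Z, y = Y/Z into f, then multiply by Z^2.
  monomial -1·x^2·y^0 ↦ -1·X^2·Y^0·Z^0.
  monomial 3·x^1·y^1 ↦ 3·X^1·Y^1·Z^0.
  monomial 3·x^1·y^0 ↦ 3·X^1·Y^0·Z^1.
  monomial 2·x^0·y^2 ↦ 2·X^0·Y^2·Z^0.
  monomial 3·x^0·y^0 ↦ 3·X^0·Y^0·Z^2.
Collecting: F(X, Y, Z) = -X**2 + 3*X*Y + 3*X*Z + 2*Y**2 + 3*Z**2.


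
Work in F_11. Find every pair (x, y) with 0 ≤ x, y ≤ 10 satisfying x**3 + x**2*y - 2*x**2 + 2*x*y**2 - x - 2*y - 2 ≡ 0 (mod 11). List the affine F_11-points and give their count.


Affine F_11-points: {(0, 10), (1, 3), (5, 2), (5, 10), (7, 1), (7, 9), (8, 0), (8, 3), (9, 7), (9, 10)}; count = 10.

For each of the 121 pairs (x, y) ∈ F_11², evaluate f(x, y) mod 11. Record the zeros.
  x = 0: [0↦9, 1↦7, 2↦5, 3↦3, 4↦1, 5↦10, 6↦8, 7↦6, 8↦4, 9↦2, 10↦0]  zeros at y ∈ {10}
  x = 1: [0↦7, 1↦8, 2↦2, 3↦0, 4↦2, 5↦8, 6↦7, 7↦10, 8↦6, 9↦6, 10↦10]  zeros at y ∈ {3}
  x = 2: [0↦7, 1↦2, 2↦5, 3↦5, 4↦2, 5↦7, 6↦9, 7↦8, 8↦4, 9↦8, 10↦9]  zeros at y ∈ ∅
  x = 3: [0↦4, 1↦6, 2↦9, 3↦2, 4↦7, 5↦2, 6↦9, 7↦6, 8↦4, 9↦3, 10↦3]  zeros at y ∈ ∅
  x = 4: [0↦4, 1↦4, 2↦9, 3↦8, 4↦1, 5↦10, 6↦2, 7↦10, 8↦1, 9↦8, 10↦9]  zeros at y ∈ ∅
  x = 5: [0↦2, 1↦2, 2↦0, 3↦7, 4↦1, 5↦4, 6↦5, 7↦4, 8↦1, 9↦7, 10↦0]  zeros at y ∈ {2, 10}
  x = 6: [0↦4, 1↦6, 2↦10, 3↦5, 4↦2, 5↦1, 6↦2, 7↦5, 8↦10, 9↦6, 10↦4]  zeros at y ∈ ∅
  x = 7: [0↦5, 1↦0, 2↦1, 3↦8, 4↦10, 5↦7, 6↦10, 7↦8, 8↦1, 9↦0, 10↦5]  zeros at y ∈ {1, 9}
  x = 8: [0↦0, 1↦1, 2↦1, 3↦0, 4↦9, 5↦6, 6↦2, 7↦8, 8↦2, 9↦6, 10↦9]  zeros at y ∈ {0, 3}
  x = 9: [0↦6, 1↦4, 2↦5, 3↦9, 4↦5, 5↦4, 6↦6, 7↦0, 8↦8, 9↦8, 10↦0]  zeros at y ∈ {7, 10}
  x = 10: [0↦7, 1↦4, 2↦8, 3↦8, 4↦4, 5↦7, 6↦6, 7↦1, 8↦3, 9↦1, 10↦6]  zeros at y ∈ ∅
Collecting zeros: affine points = {(0, 10), (1, 3), (5, 2), (5, 10), (7, 1), (7, 9), (8, 0), (8, 3), (9, 7), (9, 10)}.
Total count |C(F_11)_aff| = 10.


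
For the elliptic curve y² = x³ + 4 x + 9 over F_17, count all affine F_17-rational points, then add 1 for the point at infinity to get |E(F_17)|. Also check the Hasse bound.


Affine points = {(0, 3), (0, 14), (2, 5), (2, 12), (4, 2), (4, 15), (5, 1), (5, 16), (8, 3), (8, 14), (9, 3), (9, 14), (12, 0), (14, 2), (14, 15), (16, 2), (16, 15)}; affine count = 17; |E(F_17)| = 18.

Discriminant check: Δ ∝ 4a³ + 27b² = 4·4³ + 27·9² = 4·64 + 27·81 ≡ 12 (mod 17). Nonzero ⇒ E is nonsingular.
For each x ∈ F_17, compute rhs = x³ + 4·x + 9 mod 17, then count y ∈ F_17 with y² ≡ rhs.
  x = 0: rhs = 9, matching y values: 3, 14 (2 points).
  x = 1: rhs = 14, matching y values: none (0 points).
  x = 2: rhs = 8, matching y values: 5, 12 (2 points).
  x = 3: rhs = 14, matching y values: none (0 points).
  x = 4: rhs = 4, matching y values: 2, 15 (2 points).
  x = 5: rhs = 1, matching y values: 1, 16 (2 points).
  x = 6: rhs = 11, matching y values: none (0 points).
  x = 7: rhs = 6, matching y values: none (0 points).
  x = 8: rhs = 9, matching y values: 3, 14 (2 points).
  x = 9: rhs = 9, matching y values: 3, 14 (2 points).
  x = 10: rhs = 12, matching y values: none (0 points).
  x = 11: rhs = 7, matching y values: none (0 points).
  x = 12: rhs = 0, matching y values: 0 (1 points).
  x = 13: rhs = 14, matching y values: none (0 points).
  x = 14: rhs = 4, matching y values: 2, 15 (2 points).
  x = 15: rhs = 10, matching y values: none (0 points).
  x = 16: rhs = 4, matching y values: 2, 15 (2 points).
Total affine count: 17.
Full point count |E(F_17)| = 17 + 1 = 18.
Hasse bound: |18 − (17+1)| = |0| = 0 ≤ 2√17 ≈ 8.2462 ✓.


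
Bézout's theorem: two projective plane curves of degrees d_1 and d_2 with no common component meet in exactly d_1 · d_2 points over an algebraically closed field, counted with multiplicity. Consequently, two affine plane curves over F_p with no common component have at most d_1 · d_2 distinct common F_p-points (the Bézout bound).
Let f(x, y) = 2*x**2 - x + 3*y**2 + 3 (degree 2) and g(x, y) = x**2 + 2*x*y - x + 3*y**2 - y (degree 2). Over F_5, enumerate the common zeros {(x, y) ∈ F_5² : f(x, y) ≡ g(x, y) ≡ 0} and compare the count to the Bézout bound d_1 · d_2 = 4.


Common zeros: {(0, 2)}; count = 1; Bézout bound = 4.

deg(f) = 2, deg(g) = 2, so Bézout bound = 4.
Scan x ∈ F_5. For each x, list the y ∈ F_5 with f(x, y) ≡ 0 and those with g(x, y) ≡ 0 (mod 5); the common zeros in that column are the intersection.
  x = 0: f ≡ 0 at y ∈ {2, 3}; g ≡ 0 at y ∈ {0, 2}; common: {2}.
  x = 1: f ≡ 0 at y ∈ ∅; g ≡ 0 at y ∈ {0, 3}; common: ∅.
  x = 2: f ≡ 0 at y ∈ ∅; g ≡ 0 at y ∈ {2}; common: ∅.
  x = 3: f ≡ 0 at y ∈ {2, 3}; g ≡ 0 at y ∈ ∅; common: ∅.
  x = 4: f ≡ 0 at y ∈ ∅; g ≡ 0 at y ∈ {3}; common: ∅.
Collecting: common zeros = {(0, 2)}, so the count is 1.
Comparison with the Bézout bound: 1 ≤ 4 = deg(f)·deg(g), as expected for curves with no common component (the affine F_5-count falls short of the bound because intersections may lie at infinity, over extension fields, or carry multiplicity).


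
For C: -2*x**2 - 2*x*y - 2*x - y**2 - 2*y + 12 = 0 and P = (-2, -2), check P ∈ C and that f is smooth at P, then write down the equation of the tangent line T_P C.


Tangent line at P: 10*x + 6*y + 32 = 0.

Step 1: f(-2, -2) = 0, so P lies on C.
Step 2: partial derivatives
  f_x(x, y) = -4*x - 2*y - 2, f_y(x, y) = -2*x - 2*y - 2.
  f_x(P) = 10, f_y(P) = 6 (gradient nonzero, so P is smooth).
Step 3: tangent line at P: 10·(x − -2) + 6·(y − -2) = 0.
Expanding: 10*x + 6*y + 32 = 0.


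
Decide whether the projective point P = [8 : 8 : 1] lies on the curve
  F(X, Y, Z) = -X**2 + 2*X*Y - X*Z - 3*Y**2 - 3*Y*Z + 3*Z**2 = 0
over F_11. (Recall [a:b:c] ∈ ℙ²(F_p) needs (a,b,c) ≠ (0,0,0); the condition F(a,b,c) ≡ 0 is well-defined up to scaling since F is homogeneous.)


F(8,8,1) ≡ 8 (mod 11); P is NOT on the curve.

Evaluate F(8, 8, 1) term-by-term (mod 11).
  -X**2 ↦ -1·64·1·1 = -64
  2*X*Y ↦ 2·8·8·1 = 128
  -X*Z ↦ -1·8·1·1 = -8
  -3*Y**2 ↦ -3·1·64·1 = -192
  -3*Y*Z ↦ -3·1·8·1 = -24
  3*Z**2 ↦ 3·1·1·1 = 3
Sum: F(8, 8, 1) = (-64) + (128) + (-8) + (-192) + (-24) + (3) = -157.
Reducing mod 11: -157 ≡ 8 (mod 11).
Since F(a, b, c) ≡ 8 ≠ 0 (mod 11), P does NOT lie on the curve.


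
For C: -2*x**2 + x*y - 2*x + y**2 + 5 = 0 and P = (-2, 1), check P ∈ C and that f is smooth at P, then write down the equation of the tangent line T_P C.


Tangent line at P: 7*x + 14 = 0.

Step 1: f(-2, 1) = 0, so P lies on C.
Step 2: partial derivatives
  f_x(x, y) = -4*x + y - 2, f_y(x, y) = x + 2*y.
  f_x(P) = 7, f_y(P) = 0 (gradient nonzero, so P is smooth).
Step 3: tangent line at P: 7·(x − -2) + 0·(y − 1) = 0.
Expanding: 7*x + 14 = 0.


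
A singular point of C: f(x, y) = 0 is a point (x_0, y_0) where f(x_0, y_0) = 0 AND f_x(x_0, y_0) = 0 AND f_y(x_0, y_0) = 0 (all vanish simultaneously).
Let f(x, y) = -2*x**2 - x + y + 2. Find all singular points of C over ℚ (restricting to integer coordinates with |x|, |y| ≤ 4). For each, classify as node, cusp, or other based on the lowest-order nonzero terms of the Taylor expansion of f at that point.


No singular points in the scanned grid; C is smooth there.

Compute partial derivatives:
  f_x = -4*x - 1.
  f_y = 1.
f_y = 1 is a nonzero constant, so f_y never vanishes: no point (x, y) can satisfy f = f_x = f_y = 0. In particular no (x, y) ∈ {−4, ..., 4}² is singular; the curve is smooth.


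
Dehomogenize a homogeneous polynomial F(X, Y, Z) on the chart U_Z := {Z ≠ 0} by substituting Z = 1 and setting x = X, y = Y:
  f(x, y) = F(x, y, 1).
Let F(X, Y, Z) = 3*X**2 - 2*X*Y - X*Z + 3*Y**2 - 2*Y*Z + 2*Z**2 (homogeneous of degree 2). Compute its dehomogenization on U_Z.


f(x, y) = 3*x**2 - 2*x*y - x + 3*y**2 - 2*y + 2

On U_Z we set Z = 1. Each monomial c·X^i·Y^j·Z^k in F becomes c·x^i·y^j·1^k = c·x^i·y^j.
Substituting Z = 1: F(X, Y, 1) = 3*x**2 - 2*x*y - x + 3*y**2 - 2*y + 2.
Note: deg(f) ≤ deg(F) = 2; strict inequality happens when F is divisible by Z (lost terms).


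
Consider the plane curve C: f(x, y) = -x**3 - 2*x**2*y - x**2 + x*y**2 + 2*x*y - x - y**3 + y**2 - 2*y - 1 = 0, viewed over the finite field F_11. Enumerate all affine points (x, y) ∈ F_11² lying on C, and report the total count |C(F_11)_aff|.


Affine F_11-points: {(1, 4), (2, 3), (2, 4), (2, 7), (5, 5), (6, 2), (6, 7), (6, 9), (9, 1), (10, 0), (10, 4), (10, 7)}; count = 12.

For each of the 121 pairs (x, y) ∈ F_11², evaluate f(x, y) mod 11. Record the zeros.
  x = 0: [0↦10, 1↦8, 2↦2, 3↦8, 4↦9, 5↦10, 6↦5, 7↦10, 8↦8, 9↦4, 10↦3]  zeros at y ∈ ∅
  x = 1: [0↦7, 1↦6, 2↦3, 3↦3, 4↦0, 5↦10, 6↦5, 7↦1, 8↦3, 9↦5, 10↦1]  zeros at y ∈ {4}
  x = 2: [0↦7, 1↦3, 2↦10, 3↦0, 4↦0, 5↦4, 6↦6, 7↦0, 8↦2, 9↦6, 10↦6]  zeros at y ∈ {3, 4, 7}
  x = 3: [0↦4, 1↦4, 2↦6, 3↦4, 4↦3, 5↦8, 6↦2, 7↦1, 8↦10, 9↦1, 10↦1]  zeros at y ∈ ∅
  x = 4: [0↦3, 1↦3, 2↦7, 3↦9, 4↦3, 5↦5, 6↦9, 7↦9, 8↦10, 9↦6, 10↦2]  zeros at y ∈ ∅
  x = 5: [0↦9, 1↦5, 2↦7, 3↦9, 4↦5, 5↦0, 6↦10, 7↦7, 8↦7, 9↦4, 10↦3]  zeros at y ∈ {5}
  x = 6: [0↦5, 1↦4, 2↦0, 3↦9, 4↦3, 5↦9, 6↦10, 7↦0, 8↦6, 9↦0, 10↦9]  zeros at y ∈ {2, 7, 9}
  x = 7: [0↦7, 1↦5, 2↦2, 3↦3, 4↦2, 5↦4, 6↦3, 7↦4, 8↦1, 9↦10, 10↦3]  zeros at y ∈ ∅
  x = 8: [0↦9, 1↦2, 2↦7, 3↦7, 4↦7, 5↦1, 6↦5, 7↦2, 8↦8, 9↦6, 10↦1]  zeros at y ∈ ∅
  x = 9: [0↦5, 1↦0, 2↦9, 3↦4, 4↦1, 5↦5, 6↦10, 7↦10, 8↦10, 9↦4, 10↦8]  zeros at y ∈ {1}
  x = 10: [0↦0, 1↦4, 2↦2, 3↦10, 4↦0, 5↦10, 6↦1, 7↦0, 8↦1, 9↦9, 10↦7]  zeros at y ∈ {0, 4, 7}
Collecting zeros: affine points = {(1, 4), (2, 3), (2, 4), (2, 7), (5, 5), (6, 2), (6, 7), (6, 9), (9, 1), (10, 0), (10, 4), (10, 7)}.
Total count |C(F_11)_aff| = 12.


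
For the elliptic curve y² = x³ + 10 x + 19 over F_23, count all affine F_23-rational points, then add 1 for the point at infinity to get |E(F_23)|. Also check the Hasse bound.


Affine points = {(2, 1), (2, 22), (4, 10), (4, 13), (7, 8), (7, 15), (8, 6), (8, 17), (12, 2), (12, 21), (13, 0), (15, 5), (15, 18), (20, 10), (20, 13), (22, 10), (22, 13)}; affine count = 17; |E(F_23)| = 18.

Discriminant check: Δ ∝ 4a³ + 27b² = 4·10³ + 27·19² = 4·1000 + 27·361 ≡ 16 (mod 23). Nonzero ⇒ E is nonsingular.
For each x ∈ F_23, compute rhs = x³ + 10·x + 19 mod 23, then count y ∈ F_23 with y² ≡ rhs.
  x = 0: rhs = 19, matching y values: none (0 points).
  x = 1: rhs = 7, matching y values: none (0 points).
  x = 2: rhs = 1, matching y values: 1, 22 (2 points).
  x = 3: rhs = 7, matching y values: none (0 points).
  x = 4: rhs = 8, matching y values: 10, 13 (2 points).
  x = 5: rhs = 10, matching y values: none (0 points).
  x = 6: rhs = 19, matching y values: none (0 points).
  x = 7: rhs = 18, matching y values: 8, 15 (2 points).
  x = 8: rhs = 13, matching y values: 6, 17 (2 points).
  x = 9: rhs = 10, matching y values: none (0 points).
  x = 10: rhs = 15, matching y values: none (0 points).
  x = 11: rhs = 11, matching y values: none (0 points).
  x = 12: rhs = 4, matching y values: 2, 21 (2 points).
  x = 13: rhs = 0, matching y values: 0 (1 points).
  x = 14: rhs = 5, matching y values: none (0 points).
  x = 15: rhs = 2, matching y values: 5, 18 (2 points).
  x = 16: rhs = 20, matching y values: none (0 points).
  x = 17: rhs = 19, matching y values: none (0 points).
  x = 18: rhs = 5, matching y values: none (0 points).
  x = 19: rhs = 7, matching y values: none (0 points).
  x = 20: rhs = 8, matching y values: 10, 13 (2 points).
  x = 21: rhs = 14, matching y values: none (0 points).
  x = 22: rhs = 8, matching y values: 10, 13 (2 points).
Total affine count: 17.
Full point count |E(F_23)| = 17 + 1 = 18.
Hasse bound: |18 − (23+1)| = |-6| = 6 ≤ 2√23 ≈ 9.5917 ✓.


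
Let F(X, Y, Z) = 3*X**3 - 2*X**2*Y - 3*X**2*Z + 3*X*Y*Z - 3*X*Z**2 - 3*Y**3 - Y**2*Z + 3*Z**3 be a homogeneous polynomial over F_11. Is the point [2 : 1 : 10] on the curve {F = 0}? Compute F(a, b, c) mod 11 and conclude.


F(2,1,10) ≡ 0 (mod 11); P is on the curve.

Evaluate F(2, 1, 10) term-by-term (mod 11).
  3*X**3 ↦ 3·8·1·1 = 24
  -2*X**2*Y ↦ -2·4·1·1 = -8
  -3*X**2*Z ↦ -3·4·1·10 = -120
  3*X*Y*Z ↦ 3·2·1·10 = 60
  -3*X*Z**2 ↦ -3·2·1·100 = -600
  -3*Y**3 ↦ -3·1·1·1 = -3
  -Y**2*Z ↦ -1·1·1·10 = -10
  3*Z**3 ↦ 3·1·1·1000 = 3000
Sum: F(2, 1, 10) = (24) + (-8) + (-120) + (60) + (-600) + (-3) + (-10) + (3000) = 2343.
Reducing mod 11: 2343 ≡ 0 (mod 11).
Since F(a, b, c) ≡ 0 (mod 11), P lies on the curve.


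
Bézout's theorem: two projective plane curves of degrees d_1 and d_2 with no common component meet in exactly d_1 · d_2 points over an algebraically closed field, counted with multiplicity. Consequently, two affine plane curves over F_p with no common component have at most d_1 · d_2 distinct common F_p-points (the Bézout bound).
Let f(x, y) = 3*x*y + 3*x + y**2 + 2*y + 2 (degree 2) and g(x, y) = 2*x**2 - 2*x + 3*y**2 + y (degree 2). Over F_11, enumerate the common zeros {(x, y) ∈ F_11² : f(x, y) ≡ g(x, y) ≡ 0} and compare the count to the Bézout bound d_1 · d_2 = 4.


Common zeros: ∅; count = 0; Bézout bound = 4.

deg(f) = 2, deg(g) = 2, so Bézout bound = 4.
Scan x ∈ F_11. For each x, list the y ∈ F_11 with f(x, y) ≡ 0 and those with g(x, y) ≡ 0 (mod 11); the common zeros in that column are the intersection.
  x = 0: f ≡ 0 at y ∈ ∅; g ≡ 0 at y ∈ {0, 7}; common: ∅.
  x = 1: f ≡ 0 at y ∈ {1, 5}; g ≡ 0 at y ∈ {0, 7}; common: ∅.
  x = 2: f ≡ 0 at y ∈ ∅; g ≡ 0 at y ∈ ∅; common: ∅.
  x = 3: f ≡ 0 at y ∈ {0}; g ≡ 0 at y ∈ {9}; common: ∅.
  x = 4: f ≡ 0 at y ∈ ∅; g ≡ 0 at y ∈ ∅; common: ∅.
  x = 5: f ≡ 0 at y ∈ {2, 3}; g ≡ 0 at y ∈ {1, 6}; common: ∅.
  x = 6: f ≡ 0 at y ∈ {6, 7}; g ≡ 0 at y ∈ ∅; common: ∅.
  x = 7: f ≡ 0 at y ∈ ∅; g ≡ 0 at y ∈ {1, 6}; common: ∅.
  x = 8: f ≡ 0 at y ∈ {9}; g ≡ 0 at y ∈ ∅; common: ∅.
  x = 9: f ≡ 0 at y ∈ ∅; g ≡ 0 at y ∈ {9}; common: ∅.
  x = 10: f ≡ 0 at y ∈ {4, 8}; g ≡ 0 at y ∈ ∅; common: ∅.
Collecting: common zeros = ∅, so the count is 0.
Comparison with the Bézout bound: 0 ≤ 4 = deg(f)·deg(g), as expected for curves with no common component (the affine F_11-count falls short of the bound because intersections may lie at infinity, over extension fields, or carry multiplicity).
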